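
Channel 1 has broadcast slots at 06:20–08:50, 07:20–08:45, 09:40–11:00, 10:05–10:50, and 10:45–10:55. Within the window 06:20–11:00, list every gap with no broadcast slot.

08:50–09:40

Covered (merged): 06:20–08:50, 09:40–11:00.
Complement within 06:20–11:00: 08:50–09:40.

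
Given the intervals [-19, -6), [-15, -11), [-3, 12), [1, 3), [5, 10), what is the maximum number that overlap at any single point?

2

Sweep endpoints in order; track running count of active intervals.
Peak of 2 reached at -15.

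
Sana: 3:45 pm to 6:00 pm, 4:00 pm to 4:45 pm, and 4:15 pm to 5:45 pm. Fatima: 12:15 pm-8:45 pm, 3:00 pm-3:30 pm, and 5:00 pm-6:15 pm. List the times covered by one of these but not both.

First set merges to 3:45 pm–6:00 pm.
Second set merges to 12:15 pm–8:45 pm.
Only in the first: none.
Only in the second: 12:15 pm–3:45 pm, 6:00 pm–8:45 pm.
Together these are the periods covered by exactly one.

12:15 pm–3:45 pm, 6:00 pm–8:45 pm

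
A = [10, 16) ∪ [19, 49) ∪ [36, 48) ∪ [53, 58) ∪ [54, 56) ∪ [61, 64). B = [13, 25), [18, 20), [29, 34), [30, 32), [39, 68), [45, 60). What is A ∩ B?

[13, 16) ∪ [19, 25) ∪ [29, 34) ∪ [39, 49) ∪ [53, 58) ∪ [61, 64)

A, merged: [10, 16), [19, 49), [53, 58), [61, 64).
B, merged: [13, 25), [29, 34), [39, 68).
[10, 16) ∩ B → [13, 16).
[19, 49) ∩ B → [19, 25), [29, 34), [39, 49).
[53, 58) ∩ B → [53, 58).
[61, 64) ∩ B → [61, 64).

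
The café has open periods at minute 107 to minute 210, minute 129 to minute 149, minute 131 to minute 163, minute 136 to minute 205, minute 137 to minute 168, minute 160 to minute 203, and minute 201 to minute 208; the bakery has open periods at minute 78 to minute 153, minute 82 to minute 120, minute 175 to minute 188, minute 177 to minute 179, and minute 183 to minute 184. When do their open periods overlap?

Merge the first list: minute 107 to minute 210.
Merge the second list: minute 78 to minute 153, minute 175 to minute 188.
minute 107 to minute 210 ∩ B → minute 107 to minute 153, minute 175 to minute 188.

minute 107 to minute 153, minute 175 to minute 188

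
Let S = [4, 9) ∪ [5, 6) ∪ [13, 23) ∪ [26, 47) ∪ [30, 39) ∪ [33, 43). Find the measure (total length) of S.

36

Merged: [4, 9), [13, 23), [26, 47).
Lengths: 5 + 10 + 21 = 36.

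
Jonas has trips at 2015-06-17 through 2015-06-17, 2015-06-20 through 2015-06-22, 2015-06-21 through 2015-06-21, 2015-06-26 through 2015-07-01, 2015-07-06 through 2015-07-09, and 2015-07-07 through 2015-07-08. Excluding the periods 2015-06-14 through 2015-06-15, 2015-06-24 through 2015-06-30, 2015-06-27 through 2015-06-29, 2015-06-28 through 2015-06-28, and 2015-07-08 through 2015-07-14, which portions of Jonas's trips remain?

First set merges to 2015-06-17 through 2015-06-17, 2015-06-20 through 2015-06-22, 2015-06-26 through 2015-07-01, 2015-07-06 through 2015-07-09.
Second set merges to 2015-06-14 through 2015-06-15, 2015-06-24 through 2015-06-30, 2015-07-08 through 2015-07-14.
2015-06-17 through 2015-06-17 is untouched.
2015-06-20 through 2015-06-22 is untouched.
2015-06-26 through 2015-07-01 with B removed leaves 2015-07-01 through 2015-07-01.
2015-07-06 through 2015-07-09 with B removed leaves 2015-07-06 through 2015-07-07.

2015-06-17 through 2015-06-17, 2015-06-20 through 2015-06-22, 2015-07-01 through 2015-07-01, 2015-07-06 through 2015-07-07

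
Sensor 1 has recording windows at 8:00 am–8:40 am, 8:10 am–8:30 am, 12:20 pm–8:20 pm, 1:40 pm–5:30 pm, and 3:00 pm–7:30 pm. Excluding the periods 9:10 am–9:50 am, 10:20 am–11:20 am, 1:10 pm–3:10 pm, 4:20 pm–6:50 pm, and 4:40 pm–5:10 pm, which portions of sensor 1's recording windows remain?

First set merges to 8:00 am–8:40 am, 12:20 pm–8:20 pm.
Second set merges to 9:10 am–9:50 am, 10:20 am–11:20 am, 1:10 pm–3:10 pm, 4:20 pm–6:50 pm.
8:00 am–8:40 am: no B overlap → unchanged.
12:20 pm–8:20 pm minus B → 12:20 pm–1:10 pm, 3:10 pm–4:20 pm, 6:50 pm–8:20 pm.

8:00 am–8:40 am, 12:20 pm–1:10 pm, 3:10 pm–4:20 pm, 6:50 pm–8:20 pm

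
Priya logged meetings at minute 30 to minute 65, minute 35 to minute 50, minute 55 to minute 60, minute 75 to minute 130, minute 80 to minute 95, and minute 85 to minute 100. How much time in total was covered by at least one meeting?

Merged: minute 30 to minute 65, minute 75 to minute 130.
Lengths: 35 minutes + 55 minutes = 90 minutes.

90 minutes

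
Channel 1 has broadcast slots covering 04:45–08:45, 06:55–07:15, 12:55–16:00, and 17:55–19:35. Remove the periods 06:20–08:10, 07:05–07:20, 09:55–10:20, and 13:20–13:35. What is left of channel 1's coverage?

04:45–06:20, 08:10–08:45, 12:55–13:20, 13:35–16:00, 17:55–19:35

Merge the first list: 04:45–08:45, 12:55–16:00, 17:55–19:35.
Merge the second list: 06:20–08:10, 09:55–10:20, 13:20–13:35.
04:45–08:45 \ B = 04:45–06:20, 08:10–08:45.
12:55–16:00 \ B = 12:55–13:20, 13:35–16:00.
17:55–19:35: nothing removed.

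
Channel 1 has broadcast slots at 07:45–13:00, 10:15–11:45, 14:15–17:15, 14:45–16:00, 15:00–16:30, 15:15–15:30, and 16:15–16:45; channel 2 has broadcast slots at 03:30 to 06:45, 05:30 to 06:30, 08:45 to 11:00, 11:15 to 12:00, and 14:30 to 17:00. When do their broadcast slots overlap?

Merge the first list: 07:45-13:00, 14:15-17:15.
Merge the second list: 03:30-06:45, 08:45-11:00, 11:15-12:00, 14:30-17:00.
07:45-13:00 ∩ B → 08:45-11:00, 11:15-12:00.
14:15-17:15 ∩ B → 14:30-17:00.

08:45-11:00, 11:15-12:00, 14:30-17:00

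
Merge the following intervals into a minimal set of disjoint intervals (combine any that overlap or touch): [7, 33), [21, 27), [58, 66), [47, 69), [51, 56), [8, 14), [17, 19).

[7, 33) ∪ [47, 69)

Sort by start: [7, 33), [8, 14), [17, 19), [21, 27), [47, 69), [51, 56), [58, 66).
[8, 14) overlaps/touches [7, 33) → extend to [7, 33).
[17, 19) overlaps/touches [7, 33) → extend to [7, 33).
[21, 27) overlaps/touches [7, 33) → extend to [7, 33).
[47, 69) is disjoint → start new block.
[51, 56) overlaps/touches [47, 69) → extend to [47, 69).
[58, 66) overlaps/touches [47, 69) → extend to [47, 69).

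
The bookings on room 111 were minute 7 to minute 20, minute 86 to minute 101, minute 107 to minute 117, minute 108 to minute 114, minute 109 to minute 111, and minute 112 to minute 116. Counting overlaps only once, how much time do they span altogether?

38 minutes

Merged: minute 7 to minute 20, minute 86 to minute 101, minute 107 to minute 117.
Lengths: 13 minutes + 15 minutes + 10 minutes = 38 minutes.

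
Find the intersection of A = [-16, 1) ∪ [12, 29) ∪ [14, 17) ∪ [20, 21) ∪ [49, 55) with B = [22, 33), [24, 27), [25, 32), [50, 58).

[22, 29) ∪ [50, 55)

Merge the first list: [-16, 1), [12, 29), [49, 55).
Merge the second list: [22, 33), [50, 58).
[-16, 1) falls entirely outside B.
[12, 29) overlaps B on [22, 29).
[49, 55) overlaps B on [50, 55).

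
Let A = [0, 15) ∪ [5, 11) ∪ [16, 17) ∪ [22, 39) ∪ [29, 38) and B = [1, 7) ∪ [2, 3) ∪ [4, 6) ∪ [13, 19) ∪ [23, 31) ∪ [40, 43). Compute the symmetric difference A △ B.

[0, 1) ∪ [7, 13) ∪ [15, 16) ∪ [17, 19) ∪ [22, 23) ∪ [31, 39) ∪ [40, 43)

First set merges to [0, 15), [16, 17), [22, 39).
Second set merges to [1, 7), [13, 19), [23, 31), [40, 43).
A but not B: [0, 1), [7, 13), [22, 23), [31, 39).
B but not A: [15, 16), [17, 19), [40, 43).
Combining gives A △ B.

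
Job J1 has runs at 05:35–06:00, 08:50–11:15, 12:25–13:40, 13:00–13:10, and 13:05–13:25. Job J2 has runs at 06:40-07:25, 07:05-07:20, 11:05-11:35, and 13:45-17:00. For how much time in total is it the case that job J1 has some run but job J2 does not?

First set merges to 05:35–06:00, 08:50–11:15, 12:25–13:40.
Second set merges to 06:40–07:25, 11:05–11:35, 13:45–17:00.
A \ B = 05:35–06:00, 08:50–11:05, 12:25–13:40.
Total: 25 min + 2 h 15 min + 1 h 15 min = 3 h 55 min.

3 h 55 min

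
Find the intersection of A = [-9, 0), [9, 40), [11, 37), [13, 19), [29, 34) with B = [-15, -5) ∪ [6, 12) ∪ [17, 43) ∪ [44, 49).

A, merged: [-9, 0), [9, 40).
[-9, 0) ∩ B → [-9, -5).
[9, 40) ∩ B → [9, 12), [17, 40).

[-9, -5) ∪ [9, 12) ∪ [17, 40)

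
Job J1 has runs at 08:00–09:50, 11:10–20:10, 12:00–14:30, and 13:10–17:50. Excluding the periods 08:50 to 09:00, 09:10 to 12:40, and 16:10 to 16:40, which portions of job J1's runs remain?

08:00–08:50, 09:00–09:10, 12:40–16:10, 16:40–20:10

A, merged: 08:00–09:50, 11:10–20:10.
08:00–09:50 \ B = 08:00–08:50, 09:00–09:10.
11:10–20:10 \ B = 12:40–16:10, 16:40–20:10.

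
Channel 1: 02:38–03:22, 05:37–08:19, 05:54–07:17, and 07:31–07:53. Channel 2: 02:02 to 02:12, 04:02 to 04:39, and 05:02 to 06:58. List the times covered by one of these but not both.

A, merged: 02:38–03:22, 05:37–08:19.
Only in the first: 02:38–03:22, 06:58–08:19.
Only in the second: 02:02–02:12, 04:02–04:39, 05:02–05:37.
Together these are the periods covered by exactly one.

02:02–02:12, 02:38–03:22, 04:02–04:39, 05:02–05:37, 06:58–08:19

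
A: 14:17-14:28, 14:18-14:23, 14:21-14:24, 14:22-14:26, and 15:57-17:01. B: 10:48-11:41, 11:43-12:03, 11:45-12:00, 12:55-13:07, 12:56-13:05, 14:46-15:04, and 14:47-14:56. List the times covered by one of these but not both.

Merge the first list: 14:17–14:28, 15:57–17:01.
Merge the second list: 10:48–11:41, 11:43–12:03, 12:55–13:07, 14:46–15:04.
Only in the first: 14:17–14:28, 15:57–17:01.
Only in the second: 10:48–11:41, 11:43–12:03, 12:55–13:07, 14:46–15:04.
Together these are the periods covered by exactly one.

10:48–11:41, 11:43–12:03, 12:55–13:07, 14:17–14:28, 14:46–15:04, 15:57–17:01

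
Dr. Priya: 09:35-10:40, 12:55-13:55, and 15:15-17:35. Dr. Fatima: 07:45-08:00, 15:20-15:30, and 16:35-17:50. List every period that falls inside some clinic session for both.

15:20-15:30, 16:35-17:35

09:35-10:40 meets no B interval.
12:55-13:55 meets no B interval.
15:15-17:35 ∩ B → 15:20-15:30, 16:35-17:35.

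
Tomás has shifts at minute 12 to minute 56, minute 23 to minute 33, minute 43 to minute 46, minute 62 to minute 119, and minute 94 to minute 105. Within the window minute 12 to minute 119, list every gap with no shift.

Covered (merged): minute 12 to minute 56, minute 62 to minute 119.
Gaps within minute 12 to minute 119: minute 56 to minute 62.

minute 56 to minute 62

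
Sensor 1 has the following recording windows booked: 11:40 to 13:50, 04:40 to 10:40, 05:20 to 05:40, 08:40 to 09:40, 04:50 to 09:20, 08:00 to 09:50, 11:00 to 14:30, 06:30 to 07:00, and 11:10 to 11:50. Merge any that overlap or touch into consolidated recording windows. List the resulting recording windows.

Sort by start: 04:40-10:40, 04:50-09:20, 05:20-05:40, 06:30-07:00, 08:00-09:50, 08:40-09:40, 11:00-14:30, 11:10-11:50, 11:40-13:50.
04:50-09:20 overlaps/touches 04:40-10:40 → extend to 04:40-10:40.
05:20-05:40 overlaps/touches 04:40-10:40 → extend to 04:40-10:40.
06:30-07:00 overlaps/touches 04:40-10:40 → extend to 04:40-10:40.
08:00-09:50 overlaps/touches 04:40-10:40 → extend to 04:40-10:40.
08:40-09:40 overlaps/touches 04:40-10:40 → extend to 04:40-10:40.
11:00-14:30 is disjoint → start new block.
11:10-11:50 overlaps/touches 11:00-14:30 → extend to 11:00-14:30.
11:40-13:50 overlaps/touches 11:00-14:30 → extend to 11:00-14:30.

04:40-10:40, 11:00-14:30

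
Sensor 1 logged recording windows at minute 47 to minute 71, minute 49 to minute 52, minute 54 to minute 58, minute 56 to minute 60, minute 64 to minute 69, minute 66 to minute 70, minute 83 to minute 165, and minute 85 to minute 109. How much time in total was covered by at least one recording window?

Merged: minute 47 to minute 71, minute 83 to minute 165.
Lengths: 24 minutes + 82 minutes = 106 minutes.

106 minutes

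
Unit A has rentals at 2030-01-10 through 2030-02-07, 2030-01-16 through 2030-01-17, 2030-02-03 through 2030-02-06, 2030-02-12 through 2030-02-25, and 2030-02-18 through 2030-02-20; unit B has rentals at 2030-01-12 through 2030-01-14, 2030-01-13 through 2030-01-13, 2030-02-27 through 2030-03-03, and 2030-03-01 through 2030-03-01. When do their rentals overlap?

2030-01-12 through 2030-01-14

Merge the first list: 2030-01-10 through 2030-02-07, 2030-02-12 through 2030-02-25.
Merge the second list: 2030-01-12 through 2030-01-14, 2030-02-27 through 2030-03-03.
2030-01-10 through 2030-02-07 meets the second set on 2030-01-12 through 2030-01-14.
2030-02-12 through 2030-02-25: no overlap with the second set.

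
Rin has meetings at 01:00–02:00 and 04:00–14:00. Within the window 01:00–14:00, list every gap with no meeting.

Covered (merged): 01:00-02:00, 04:00-14:00.
Complement within 01:00-14:00: 02:00-04:00.

02:00-04:00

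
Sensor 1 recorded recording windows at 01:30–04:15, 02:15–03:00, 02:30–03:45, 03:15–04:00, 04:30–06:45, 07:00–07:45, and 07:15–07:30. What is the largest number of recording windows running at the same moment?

Walk the sorted start/end points keeping a running depth.
The depth first hits 3 at 02:30.

3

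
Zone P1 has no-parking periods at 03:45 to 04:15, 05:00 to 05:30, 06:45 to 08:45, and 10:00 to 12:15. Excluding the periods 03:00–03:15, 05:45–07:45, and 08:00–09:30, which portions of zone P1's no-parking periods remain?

03:45–04:15, 05:00–05:30, 07:45–08:00, 10:00–12:15

03:45–04:15 is untouched.
05:00–05:30 is untouched.
06:45–08:45 with B removed leaves 07:45–08:00.
10:00–12:15 is untouched.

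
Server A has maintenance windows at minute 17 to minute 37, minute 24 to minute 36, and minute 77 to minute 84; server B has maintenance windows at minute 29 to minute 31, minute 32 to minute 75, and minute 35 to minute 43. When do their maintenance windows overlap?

minute 29 to minute 31, minute 32 to minute 37

First set merges to minute 17 to minute 37, minute 77 to minute 84.
Second set merges to minute 29 to minute 31, minute 32 to minute 75.
minute 17 to minute 37 meets the second set on minute 29 to minute 31, minute 32 to minute 37.
minute 77 to minute 84: no overlap with the second set.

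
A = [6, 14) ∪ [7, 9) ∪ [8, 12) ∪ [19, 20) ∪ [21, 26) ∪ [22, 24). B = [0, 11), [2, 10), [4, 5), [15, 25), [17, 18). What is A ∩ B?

First set merges to [6, 14), [19, 20), [21, 26).
Second set merges to [0, 11), [15, 25).
[6, 14) overlaps B on [6, 11).
[19, 20) overlaps B on [19, 20).
[21, 26) overlaps B on [21, 25).

[6, 11) ∪ [19, 20) ∪ [21, 25)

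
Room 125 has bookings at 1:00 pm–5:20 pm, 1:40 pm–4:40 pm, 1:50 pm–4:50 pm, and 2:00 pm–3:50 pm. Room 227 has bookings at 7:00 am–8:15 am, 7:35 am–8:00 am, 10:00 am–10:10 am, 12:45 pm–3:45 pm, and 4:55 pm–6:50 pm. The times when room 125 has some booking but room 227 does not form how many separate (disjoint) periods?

1

First set merges to 1:00 pm–5:20 pm.
Second set merges to 7:00 am–8:15 am, 10:00 am–10:10 am, 12:45 pm–3:45 pm, 4:55 pm–6:50 pm.
A \ B = 3:45 pm–4:55 pm.
That is 1 disjoint piece.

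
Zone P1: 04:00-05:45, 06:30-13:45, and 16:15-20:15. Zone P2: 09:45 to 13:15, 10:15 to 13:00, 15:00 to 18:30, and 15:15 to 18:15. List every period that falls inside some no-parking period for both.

B, merged: 09:45–13:15, 15:00–18:30.
04:00–05:45 meets no B interval.
06:30–13:45 ∩ B → 09:45–13:15.
16:15–20:15 ∩ B → 16:15–18:30.

09:45–13:15, 16:15–18:30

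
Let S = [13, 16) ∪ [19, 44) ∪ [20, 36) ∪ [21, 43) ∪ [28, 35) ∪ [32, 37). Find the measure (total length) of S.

28

Merged: [13, 16), [19, 44).
Lengths: 3 + 25 = 28.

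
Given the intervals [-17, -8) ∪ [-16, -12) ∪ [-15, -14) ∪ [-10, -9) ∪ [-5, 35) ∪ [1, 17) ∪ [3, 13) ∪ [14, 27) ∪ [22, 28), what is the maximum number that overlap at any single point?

Walk the sorted start/end points keeping a running depth.
The depth first hits 3 at -15.

3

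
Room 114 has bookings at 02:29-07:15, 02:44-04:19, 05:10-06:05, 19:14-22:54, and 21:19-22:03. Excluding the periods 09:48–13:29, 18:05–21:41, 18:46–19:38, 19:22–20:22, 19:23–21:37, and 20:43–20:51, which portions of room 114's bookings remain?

02:29–07:15, 21:41–22:54

First set merges to 02:29–07:15, 19:14–22:54.
Second set merges to 09:48–13:29, 18:05–21:41.
02:29–07:15: no B overlap → unchanged.
19:14–22:54 minus B → 21:41–22:54.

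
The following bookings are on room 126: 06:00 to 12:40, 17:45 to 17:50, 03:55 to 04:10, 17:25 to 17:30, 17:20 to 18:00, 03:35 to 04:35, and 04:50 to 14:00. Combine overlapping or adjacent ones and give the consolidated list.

03:35–04:35, 04:50–14:00, 17:20–18:00

Sort by start: 03:35–04:35, 03:55–04:10, 04:50–14:00, 06:00–12:40, 17:20–18:00, 17:25–17:30, 17:45–17:50.
03:55–04:10 overlaps/touches 03:35–04:35 → extend to 03:35–04:35.
04:50–14:00 is disjoint → start new block.
06:00–12:40 overlaps/touches 04:50–14:00 → extend to 04:50–14:00.
17:20–18:00 is disjoint → start new block.
17:25–17:30 overlaps/touches 17:20–18:00 → extend to 17:20–18:00.
17:45–17:50 overlaps/touches 17:20–18:00 → extend to 17:20–18:00.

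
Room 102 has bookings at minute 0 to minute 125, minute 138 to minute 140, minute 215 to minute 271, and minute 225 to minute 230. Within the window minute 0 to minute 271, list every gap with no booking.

The merged coverage is minute 0 to minute 125, minute 138 to minute 140, minute 215 to minute 271.
Complement within minute 0 to minute 271: minute 125 to minute 138, minute 140 to minute 215.

minute 125 to minute 138, minute 140 to minute 215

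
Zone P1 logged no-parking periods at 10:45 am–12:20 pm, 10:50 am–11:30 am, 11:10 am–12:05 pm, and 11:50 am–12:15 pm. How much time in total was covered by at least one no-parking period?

1 h 35 min

Merged: 10:45 am–12:20 pm.
Length: 1 h 35 min.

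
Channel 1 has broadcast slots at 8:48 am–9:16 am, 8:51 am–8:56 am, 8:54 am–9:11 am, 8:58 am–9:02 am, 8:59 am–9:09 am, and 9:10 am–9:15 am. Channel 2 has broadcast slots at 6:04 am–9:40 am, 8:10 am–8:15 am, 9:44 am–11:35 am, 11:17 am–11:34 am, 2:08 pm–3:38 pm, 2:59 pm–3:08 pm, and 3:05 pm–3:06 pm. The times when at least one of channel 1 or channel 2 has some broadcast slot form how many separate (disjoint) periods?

3

Merge the first list: 8:48 am-9:16 am.
Merge the second list: 6:04 am-9:40 am, 9:44 am-11:35 am, 2:08 pm-3:38 pm.
A ∪ B = 6:04 am-9:40 am, 9:44 am-11:35 am, 2:08 pm-3:38 pm.
That is 3 disjoint pieces.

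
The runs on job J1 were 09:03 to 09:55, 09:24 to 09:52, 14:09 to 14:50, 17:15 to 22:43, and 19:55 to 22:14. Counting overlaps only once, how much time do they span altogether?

7 h 1 min

Merged: 09:03–09:55, 14:09–14:50, 17:15–22:43.
Lengths: 52 min + 41 min + 5 h 28 min = 7 h 1 min.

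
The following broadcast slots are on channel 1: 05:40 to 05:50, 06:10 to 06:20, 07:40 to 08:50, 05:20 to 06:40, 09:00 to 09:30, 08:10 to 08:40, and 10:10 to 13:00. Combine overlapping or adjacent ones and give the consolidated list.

05:20–06:40, 07:40–08:50, 09:00–09:30, 10:10–13:00

Sort by start: 05:20–06:40, 05:40–05:50, 06:10–06:20, 07:40–08:50, 08:10–08:40, 09:00–09:30, 10:10–13:00.
05:40–05:50 overlaps/touches 05:20–06:40 → extend to 05:20–06:40.
06:10–06:20 overlaps/touches 05:20–06:40 → extend to 05:20–06:40.
07:40–08:50 is disjoint → start new block.
08:10–08:40 overlaps/touches 07:40–08:50 → extend to 07:40–08:50.
09:00–09:30 is disjoint → start new block.
10:10–13:00 is disjoint → start new block.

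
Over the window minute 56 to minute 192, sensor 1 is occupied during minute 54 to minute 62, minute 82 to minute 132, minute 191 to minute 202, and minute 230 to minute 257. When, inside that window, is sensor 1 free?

minute 62 to minute 82, minute 132 to minute 191

The merged coverage is minute 54 to minute 62, minute 82 to minute 132, minute 191 to minute 202, minute 230 to minute 257.
Gaps within minute 56 to minute 192: minute 62 to minute 82, minute 132 to minute 191.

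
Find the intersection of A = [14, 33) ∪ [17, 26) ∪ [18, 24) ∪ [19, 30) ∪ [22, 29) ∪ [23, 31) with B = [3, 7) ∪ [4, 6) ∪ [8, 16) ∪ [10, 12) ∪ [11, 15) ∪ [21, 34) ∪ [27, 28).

[14, 16) ∪ [21, 33)

First set merges to [14, 33).
Second set merges to [3, 7), [8, 16), [21, 34).
[14, 33) ∩ B → [14, 16), [21, 33).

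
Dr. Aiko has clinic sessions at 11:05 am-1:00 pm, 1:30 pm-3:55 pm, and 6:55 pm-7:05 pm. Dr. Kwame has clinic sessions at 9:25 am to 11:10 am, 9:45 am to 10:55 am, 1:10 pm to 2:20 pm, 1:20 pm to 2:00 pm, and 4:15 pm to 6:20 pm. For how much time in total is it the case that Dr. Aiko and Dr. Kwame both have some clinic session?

B, merged: 9:25 am–11:10 am, 1:10 pm–2:20 pm, 4:15 pm–6:20 pm.
A ∩ B = 11:05 am–11:10 am, 1:30 pm–2:20 pm.
Total: 5 min + 50 min = 55 min.

55 min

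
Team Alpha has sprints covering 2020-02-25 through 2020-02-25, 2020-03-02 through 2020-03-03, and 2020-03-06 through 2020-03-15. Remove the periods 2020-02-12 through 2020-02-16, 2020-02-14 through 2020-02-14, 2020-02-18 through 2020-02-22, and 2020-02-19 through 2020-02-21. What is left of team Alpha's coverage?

Merge the second list: 2020-02-12 through 2020-02-16, 2020-02-18 through 2020-02-22.
2020-02-25 through 2020-02-25 is untouched.
2020-03-02 through 2020-03-03 is untouched.
2020-03-06 through 2020-03-15 is untouched.

2020-02-25 through 2020-02-25, 2020-03-02 through 2020-03-03, 2020-03-06 through 2020-03-15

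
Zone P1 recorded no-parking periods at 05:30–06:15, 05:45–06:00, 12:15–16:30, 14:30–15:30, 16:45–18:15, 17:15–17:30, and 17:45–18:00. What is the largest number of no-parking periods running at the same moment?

2

Sweep endpoints in order; track running count of active intervals.
Peak of 2 reached at 05:45.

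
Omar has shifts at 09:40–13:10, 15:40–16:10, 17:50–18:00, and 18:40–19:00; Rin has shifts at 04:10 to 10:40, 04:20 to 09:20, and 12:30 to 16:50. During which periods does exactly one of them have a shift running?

Merge the second list: 04:10-10:40, 12:30-16:50.
A \ B = 10:40-12:30, 17:50-18:00, 18:40-19:00.
B \ A = 04:10-09:40, 13:10-15:40, 16:10-16:50.
Union of the two gives the symmetric difference.

04:10-09:40, 10:40-12:30, 13:10-15:40, 16:10-16:50, 17:50-18:00, 18:40-19:00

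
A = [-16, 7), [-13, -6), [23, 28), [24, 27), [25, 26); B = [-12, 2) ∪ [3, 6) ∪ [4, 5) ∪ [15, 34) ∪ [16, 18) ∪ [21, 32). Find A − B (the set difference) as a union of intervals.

First set merges to [-16, 7), [23, 28).
Second set merges to [-12, 2), [3, 6), [15, 34).
[-16, 7) with B removed leaves [-16, -12), [2, 3), [6, 7).
[23, 28) lies entirely inside B → drops out.

[-16, -12) ∪ [2, 3) ∪ [6, 7)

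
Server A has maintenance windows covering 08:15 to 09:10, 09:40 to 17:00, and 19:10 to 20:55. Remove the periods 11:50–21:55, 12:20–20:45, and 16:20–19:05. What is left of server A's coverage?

Merge the second list: 11:50–21:55.
08:15–09:10: no B overlap → unchanged.
09:40–17:00 minus B → 09:40–11:50.
19:10–20:55: fully covered by B → removed.

08:15–09:10, 09:40–11:50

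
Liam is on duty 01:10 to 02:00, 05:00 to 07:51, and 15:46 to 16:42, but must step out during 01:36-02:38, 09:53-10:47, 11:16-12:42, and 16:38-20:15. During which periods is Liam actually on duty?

01:10–01:36, 05:00–07:51, 15:46–16:38

01:10–02:00 \ B = 01:10–01:36.
05:00–07:51: nothing removed.
15:46–16:42 \ B = 15:46–16:38.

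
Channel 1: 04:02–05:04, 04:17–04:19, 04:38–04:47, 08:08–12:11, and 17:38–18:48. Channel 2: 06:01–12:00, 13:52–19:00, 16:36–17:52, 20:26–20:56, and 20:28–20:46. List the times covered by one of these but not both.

04:02–05:04, 06:01–08:08, 12:00–12:11, 13:52–17:38, 18:48–19:00, 20:26–20:56

Merge the first list: 04:02–05:04, 08:08–12:11, 17:38–18:48.
Merge the second list: 06:01–12:00, 13:52–19:00, 20:26–20:56.
A but not B: 04:02–05:04, 12:00–12:11.
B but not A: 06:01–08:08, 13:52–17:38, 18:48–19:00, 20:26–20:56.
Combining gives A △ B.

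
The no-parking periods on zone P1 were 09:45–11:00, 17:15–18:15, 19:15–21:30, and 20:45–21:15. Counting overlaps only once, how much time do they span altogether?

4 h 30 min

Merged: 09:45–11:00, 17:15–18:15, 19:15–21:30.
Lengths: 1 h 15 min + 1 h + 2 h 15 min = 4 h 30 min.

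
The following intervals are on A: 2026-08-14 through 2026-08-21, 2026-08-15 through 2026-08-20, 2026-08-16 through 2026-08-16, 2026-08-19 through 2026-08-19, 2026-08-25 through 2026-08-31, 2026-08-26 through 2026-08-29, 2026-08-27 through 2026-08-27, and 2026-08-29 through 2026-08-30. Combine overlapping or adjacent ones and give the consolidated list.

2026-08-14 through 2026-08-21, 2026-08-25 through 2026-08-31

2026-08-15 through 2026-08-20 overlaps/touches 2026-08-14 through 2026-08-21 → extend to 2026-08-14 through 2026-08-21.
2026-08-16 through 2026-08-16 overlaps/touches 2026-08-14 through 2026-08-21 → extend to 2026-08-14 through 2026-08-21.
2026-08-19 through 2026-08-19 overlaps/touches 2026-08-14 through 2026-08-21 → extend to 2026-08-14 through 2026-08-21.
2026-08-25 through 2026-08-31 is disjoint → start new block.
2026-08-26 through 2026-08-29 overlaps/touches 2026-08-25 through 2026-08-31 → extend to 2026-08-25 through 2026-08-31.
2026-08-27 through 2026-08-27 overlaps/touches 2026-08-25 through 2026-08-31 → extend to 2026-08-25 through 2026-08-31.
2026-08-29 through 2026-08-30 overlaps/touches 2026-08-25 through 2026-08-31 → extend to 2026-08-25 through 2026-08-31.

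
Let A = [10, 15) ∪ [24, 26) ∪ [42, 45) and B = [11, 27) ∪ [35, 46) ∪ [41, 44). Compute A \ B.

[10, 11)

B, merged: [11, 27), [35, 46).
[10, 15) minus B → [10, 11).
[24, 26): fully covered by B → removed.
[42, 45): fully covered by B → removed.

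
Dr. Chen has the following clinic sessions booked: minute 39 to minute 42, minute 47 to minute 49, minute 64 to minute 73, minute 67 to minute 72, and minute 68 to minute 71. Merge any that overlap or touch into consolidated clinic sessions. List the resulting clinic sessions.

minute 47 to minute 49 is disjoint → start new block.
minute 64 to minute 73 is disjoint → start new block.
minute 67 to minute 72 overlaps/touches minute 64 to minute 73 → extend to minute 64 to minute 73.
minute 68 to minute 71 overlaps/touches minute 64 to minute 73 → extend to minute 64 to minute 73.

minute 39 to minute 42, minute 47 to minute 49, minute 64 to minute 73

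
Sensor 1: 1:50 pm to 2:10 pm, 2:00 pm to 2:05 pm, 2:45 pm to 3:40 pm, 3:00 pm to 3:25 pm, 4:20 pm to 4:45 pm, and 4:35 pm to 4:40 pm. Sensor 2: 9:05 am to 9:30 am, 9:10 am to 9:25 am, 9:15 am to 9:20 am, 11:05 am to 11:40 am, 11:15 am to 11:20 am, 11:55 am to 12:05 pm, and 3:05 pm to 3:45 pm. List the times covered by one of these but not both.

Merge the first list: 1:50 pm–2:10 pm, 2:45 pm–3:40 pm, 4:20 pm–4:45 pm.
Merge the second list: 9:05 am–9:30 am, 11:05 am–11:40 am, 11:55 am–12:05 pm, 3:05 pm–3:45 pm.
A but not B: 1:50 pm–2:10 pm, 2:45 pm–3:05 pm, 4:20 pm–4:45 pm.
B but not A: 9:05 am–9:30 am, 11:05 am–11:40 am, 11:55 am–12:05 pm, 3:40 pm–3:45 pm.
Combining gives A △ B.

9:05 am–9:30 am, 11:05 am–11:40 am, 11:55 am–12:05 pm, 1:50 pm–2:10 pm, 2:45 pm–3:05 pm, 3:40 pm–3:45 pm, 4:20 pm–4:45 pm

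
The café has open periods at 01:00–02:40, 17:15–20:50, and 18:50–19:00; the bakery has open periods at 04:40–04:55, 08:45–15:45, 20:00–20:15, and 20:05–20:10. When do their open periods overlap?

20:00–20:15

Merge the first list: 01:00–02:40, 17:15–20:50.
Merge the second list: 04:40–04:55, 08:45–15:45, 20:00–20:15.
01:00–02:40: no overlap with the second set.
17:15–20:50 meets the second set on 20:00–20:15.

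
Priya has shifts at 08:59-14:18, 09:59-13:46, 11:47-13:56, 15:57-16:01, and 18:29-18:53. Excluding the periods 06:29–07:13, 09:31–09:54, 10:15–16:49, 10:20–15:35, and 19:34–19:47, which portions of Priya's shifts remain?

08:59–09:31, 09:54–10:15, 18:29–18:53

A, merged: 08:59–14:18, 15:57–16:01, 18:29–18:53.
B, merged: 06:29–07:13, 09:31–09:54, 10:15–16:49, 19:34–19:47.
08:59–14:18 with B removed leaves 08:59–09:31, 09:54–10:15.
15:57–16:01 lies entirely inside B → drops out.
18:29–18:53 is untouched.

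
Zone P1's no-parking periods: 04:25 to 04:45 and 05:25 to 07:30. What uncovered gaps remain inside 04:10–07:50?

The merged coverage is 04:25–04:45, 05:25–07:30.
Uncovered inside 04:10–07:50: 04:10–04:25, 04:45–05:25, 07:30–07:50.

04:10–04:25, 04:45–05:25, 07:30–07:50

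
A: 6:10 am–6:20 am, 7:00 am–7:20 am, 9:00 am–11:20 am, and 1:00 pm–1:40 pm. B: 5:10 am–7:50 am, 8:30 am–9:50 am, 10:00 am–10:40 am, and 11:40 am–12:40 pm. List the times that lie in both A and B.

6:10 am-6:20 am meets the second set on 6:10 am-6:20 am.
7:00 am-7:20 am meets the second set on 7:00 am-7:20 am.
9:00 am-11:20 am meets the second set on 9:00 am-9:50 am, 10:00 am-10:40 am.
1:00 pm-1:40 pm: no overlap with the second set.

6:10 am-6:20 am, 7:00 am-7:20 am, 9:00 am-9:50 am, 10:00 am-10:40 am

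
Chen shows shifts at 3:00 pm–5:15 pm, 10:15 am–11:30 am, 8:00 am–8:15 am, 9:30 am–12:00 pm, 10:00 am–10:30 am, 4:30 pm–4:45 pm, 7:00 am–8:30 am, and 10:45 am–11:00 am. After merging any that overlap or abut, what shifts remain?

Sort by start: 7:00 am–8:30 am, 8:00 am–8:15 am, 9:30 am–12:00 pm, 10:00 am–10:30 am, 10:15 am–11:30 am, 10:45 am–11:00 am, 3:00 pm–5:15 pm, 4:30 pm–4:45 pm.
8:00 am–8:15 am overlaps/touches 7:00 am–8:30 am → extend to 7:00 am–8:30 am.
9:30 am–12:00 pm is disjoint → start new block.
10:00 am–10:30 am overlaps/touches 9:30 am–12:00 pm → extend to 9:30 am–12:00 pm.
10:15 am–11:30 am overlaps/touches 9:30 am–12:00 pm → extend to 9:30 am–12:00 pm.
10:45 am–11:00 am overlaps/touches 9:30 am–12:00 pm → extend to 9:30 am–12:00 pm.
3:00 pm–5:15 pm is disjoint → start new block.
4:30 pm–4:45 pm overlaps/touches 3:00 pm–5:15 pm → extend to 3:00 pm–5:15 pm.

7:00 am–8:30 am, 9:30 am–12:00 pm, 3:00 pm–5:15 pm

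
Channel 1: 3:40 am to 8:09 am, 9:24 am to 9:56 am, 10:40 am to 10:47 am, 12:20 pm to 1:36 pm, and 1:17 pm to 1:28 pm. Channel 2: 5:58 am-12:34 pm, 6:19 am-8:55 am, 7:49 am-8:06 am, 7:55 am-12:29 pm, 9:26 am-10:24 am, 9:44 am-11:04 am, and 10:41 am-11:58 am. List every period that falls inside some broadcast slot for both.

5:58 am–8:09 am, 9:24 am–9:56 am, 10:40 am–10:47 am, 12:20 pm–12:34 pm

First set merges to 3:40 am–8:09 am, 9:24 am–9:56 am, 10:40 am–10:47 am, 12:20 pm–1:36 pm.
Second set merges to 5:58 am–12:34 pm.
3:40 am–8:09 am ∩ B → 5:58 am–8:09 am.
9:24 am–9:56 am ∩ B → 9:24 am–9:56 am.
10:40 am–10:47 am ∩ B → 10:40 am–10:47 am.
12:20 pm–1:36 pm ∩ B → 12:20 pm–12:34 pm.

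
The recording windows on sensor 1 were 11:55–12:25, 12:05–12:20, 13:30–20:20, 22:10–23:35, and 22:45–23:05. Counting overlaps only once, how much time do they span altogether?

Merged: 11:55–12:25, 13:30–20:20, 22:10–23:35.
Lengths: 30 min + 6 h 50 min + 1 h 25 min = 8 h 45 min.

8 h 45 min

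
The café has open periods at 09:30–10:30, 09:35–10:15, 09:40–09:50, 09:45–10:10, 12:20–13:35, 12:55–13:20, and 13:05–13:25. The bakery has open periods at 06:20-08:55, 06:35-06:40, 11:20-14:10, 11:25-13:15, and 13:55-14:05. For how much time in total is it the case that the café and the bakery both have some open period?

Merge the first list: 09:30–10:30, 12:20–13:35.
Merge the second list: 06:20–08:55, 11:20–14:10.
A ∩ B = 12:20–13:35.
Total: 1 h 15 min.

1 h 15 min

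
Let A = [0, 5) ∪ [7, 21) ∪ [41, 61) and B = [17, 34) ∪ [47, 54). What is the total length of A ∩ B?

11

A ∩ B = [17, 21), [47, 54).
Total: 4 + 7 = 11.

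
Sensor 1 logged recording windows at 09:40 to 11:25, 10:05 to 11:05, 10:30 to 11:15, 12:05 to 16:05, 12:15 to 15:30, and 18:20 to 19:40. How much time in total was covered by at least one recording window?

Merged: 09:40–11:25, 12:05–16:05, 18:20–19:40.
Lengths: 1 h 45 min + 4 h + 1 h 20 min = 7 h 5 min.

7 h 5 min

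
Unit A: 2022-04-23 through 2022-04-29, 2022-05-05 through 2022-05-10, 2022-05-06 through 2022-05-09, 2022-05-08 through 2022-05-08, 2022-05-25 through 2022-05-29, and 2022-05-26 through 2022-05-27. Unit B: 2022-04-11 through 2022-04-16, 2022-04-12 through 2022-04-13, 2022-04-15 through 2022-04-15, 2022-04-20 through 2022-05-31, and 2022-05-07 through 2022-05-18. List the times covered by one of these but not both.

A, merged: 2022-04-23 through 2022-04-29, 2022-05-05 through 2022-05-10, 2022-05-25 through 2022-05-29.
B, merged: 2022-04-11 through 2022-04-16, 2022-04-20 through 2022-05-31.
Only in the first: none.
Only in the second: 2022-04-11 through 2022-04-16, 2022-04-20 through 2022-04-22, 2022-04-30 through 2022-05-04, 2022-05-11 through 2022-05-24, 2022-05-30 through 2022-05-31.
Together these are the periods covered by exactly one.

2022-04-11 through 2022-04-16, 2022-04-20 through 2022-04-22, 2022-04-30 through 2022-05-04, 2022-05-11 through 2022-05-24, 2022-05-30 through 2022-05-31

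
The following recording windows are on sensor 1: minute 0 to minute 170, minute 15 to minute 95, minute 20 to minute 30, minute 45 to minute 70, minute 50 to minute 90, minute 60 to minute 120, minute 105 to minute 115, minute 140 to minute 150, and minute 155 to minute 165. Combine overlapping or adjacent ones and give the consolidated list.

minute 15 to minute 95 overlaps/touches minute 0 to minute 170 → extend to minute 0 to minute 170.
minute 20 to minute 30 overlaps/touches minute 0 to minute 170 → extend to minute 0 to minute 170.
minute 45 to minute 70 overlaps/touches minute 0 to minute 170 → extend to minute 0 to minute 170.
minute 50 to minute 90 overlaps/touches minute 0 to minute 170 → extend to minute 0 to minute 170.
minute 60 to minute 120 overlaps/touches minute 0 to minute 170 → extend to minute 0 to minute 170.
minute 105 to minute 115 overlaps/touches minute 0 to minute 170 → extend to minute 0 to minute 170.
minute 140 to minute 150 overlaps/touches minute 0 to minute 170 → extend to minute 0 to minute 170.
minute 155 to minute 165 overlaps/touches minute 0 to minute 170 → extend to minute 0 to minute 170.

minute 0 to minute 170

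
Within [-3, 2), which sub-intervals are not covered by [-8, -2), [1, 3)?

[-2, 1)

Covered (merged): [-8, -2), [1, 3).
Uncovered inside [-3, 2): [-2, 1).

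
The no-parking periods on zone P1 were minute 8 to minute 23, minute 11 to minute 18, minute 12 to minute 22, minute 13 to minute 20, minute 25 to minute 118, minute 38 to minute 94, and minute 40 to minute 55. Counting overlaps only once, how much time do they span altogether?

108 minutes

Merged: minute 8 to minute 23, minute 25 to minute 118.
Lengths: 15 minutes + 93 minutes = 108 minutes.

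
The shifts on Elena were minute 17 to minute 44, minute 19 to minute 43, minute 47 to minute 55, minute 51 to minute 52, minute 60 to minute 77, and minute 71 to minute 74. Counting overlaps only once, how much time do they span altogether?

52 minutes

Merged: minute 17 to minute 44, minute 47 to minute 55, minute 60 to minute 77.
Lengths: 27 minutes + 8 minutes + 17 minutes = 52 minutes.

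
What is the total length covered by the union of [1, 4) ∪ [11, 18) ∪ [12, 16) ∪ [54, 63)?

19

Merged: [1, 4), [11, 18), [54, 63).
Lengths: 3 + 7 + 9 = 19.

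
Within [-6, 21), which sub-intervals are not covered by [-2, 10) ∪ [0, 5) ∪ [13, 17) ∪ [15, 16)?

The merged coverage is [-2, 10), [13, 17).
Complement within [-6, 21): [-6, -2), [10, 13), [17, 21).

[-6, -2) ∪ [10, 13) ∪ [17, 21)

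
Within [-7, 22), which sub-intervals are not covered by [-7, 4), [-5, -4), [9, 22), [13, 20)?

[4, 9)

The merged coverage is [-7, 4), [9, 22).
Gaps within [-7, 22): [4, 9).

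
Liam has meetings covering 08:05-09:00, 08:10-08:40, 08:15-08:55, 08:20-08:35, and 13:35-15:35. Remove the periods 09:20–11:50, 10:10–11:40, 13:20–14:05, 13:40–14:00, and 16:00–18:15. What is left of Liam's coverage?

08:05-09:00, 14:05-15:35

A, merged: 08:05-09:00, 13:35-15:35.
B, merged: 09:20-11:50, 13:20-14:05, 16:00-18:15.
08:05-09:00: no B overlap → unchanged.
13:35-15:35 minus B → 14:05-15:35.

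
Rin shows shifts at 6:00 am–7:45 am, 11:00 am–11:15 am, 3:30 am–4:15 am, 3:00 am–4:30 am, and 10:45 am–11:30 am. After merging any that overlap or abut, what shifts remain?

Sort by start: 3:00 am-4:30 am, 3:30 am-4:15 am, 6:00 am-7:45 am, 10:45 am-11:30 am, 11:00 am-11:15 am.
3:30 am-4:15 am overlaps/touches 3:00 am-4:30 am → extend to 3:00 am-4:30 am.
6:00 am-7:45 am is disjoint → start new block.
10:45 am-11:30 am is disjoint → start new block.
11:00 am-11:15 am overlaps/touches 10:45 am-11:30 am → extend to 10:45 am-11:30 am.

3:00 am-4:30 am, 6:00 am-7:45 am, 10:45 am-11:30 am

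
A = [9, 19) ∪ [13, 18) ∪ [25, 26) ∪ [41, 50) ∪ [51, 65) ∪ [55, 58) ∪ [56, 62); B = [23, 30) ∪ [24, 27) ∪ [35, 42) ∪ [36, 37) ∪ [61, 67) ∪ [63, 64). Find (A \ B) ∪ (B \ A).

[9, 19) ∪ [23, 25) ∪ [26, 30) ∪ [35, 41) ∪ [42, 50) ∪ [51, 61) ∪ [65, 67)

Merge the first list: [9, 19), [25, 26), [41, 50), [51, 65).
Merge the second list: [23, 30), [35, 42), [61, 67).
Only in the first: [9, 19), [42, 50), [51, 61).
Only in the second: [23, 25), [26, 30), [35, 41), [65, 67).
Together these are the periods covered by exactly one.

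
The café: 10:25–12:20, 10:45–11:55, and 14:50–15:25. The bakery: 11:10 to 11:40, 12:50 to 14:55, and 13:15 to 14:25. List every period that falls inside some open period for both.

11:10–11:40, 14:50–14:55

Merge the first list: 10:25–12:20, 14:50–15:25.
Merge the second list: 11:10–11:40, 12:50–14:55.
10:25–12:20 overlaps B on 11:10–11:40.
14:50–15:25 overlaps B on 14:50–14:55.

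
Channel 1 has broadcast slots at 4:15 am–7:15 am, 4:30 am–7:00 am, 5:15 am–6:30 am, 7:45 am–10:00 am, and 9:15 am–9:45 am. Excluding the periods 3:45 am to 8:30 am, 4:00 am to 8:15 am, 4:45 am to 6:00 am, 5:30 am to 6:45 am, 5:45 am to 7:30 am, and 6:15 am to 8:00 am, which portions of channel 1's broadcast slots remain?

8:30 am-10:00 am

First set merges to 4:15 am-7:15 am, 7:45 am-10:00 am.
Second set merges to 3:45 am-8:30 am.
4:15 am-7:15 am: fully covered by B → removed.
7:45 am-10:00 am minus B → 8:30 am-10:00 am.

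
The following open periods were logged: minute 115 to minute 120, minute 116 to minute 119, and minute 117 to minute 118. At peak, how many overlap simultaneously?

3

Walk the sorted start/end points keeping a running depth.
The depth first hits 3 at minute 117.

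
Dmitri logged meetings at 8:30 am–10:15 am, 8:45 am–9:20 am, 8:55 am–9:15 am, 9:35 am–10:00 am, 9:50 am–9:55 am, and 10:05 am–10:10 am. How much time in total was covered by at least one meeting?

Merged: 8:30 am-10:15 am.
Length: 1 h 45 min.

1 h 45 min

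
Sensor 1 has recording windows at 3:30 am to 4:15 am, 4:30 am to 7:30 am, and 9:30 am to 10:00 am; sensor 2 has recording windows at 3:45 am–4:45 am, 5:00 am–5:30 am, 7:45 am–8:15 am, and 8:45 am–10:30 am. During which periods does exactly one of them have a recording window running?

3:30 am–3:45 am, 4:15 am–4:30 am, 4:45 am–5:00 am, 5:30 am–7:30 am, 7:45 am–8:15 am, 8:45 am–9:30 am, 10:00 am–10:30 am

A \ B = 3:30 am–3:45 am, 4:45 am–5:00 am, 5:30 am–7:30 am.
B \ A = 4:15 am–4:30 am, 7:45 am–8:15 am, 8:45 am–9:30 am, 10:00 am–10:30 am.
Union of the two gives the symmetric difference.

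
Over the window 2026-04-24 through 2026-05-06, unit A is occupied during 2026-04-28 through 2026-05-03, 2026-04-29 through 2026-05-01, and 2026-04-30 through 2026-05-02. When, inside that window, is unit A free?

The merged coverage is 2026-04-28 through 2026-05-03.
Gaps within 2026-04-24 through 2026-05-06: 2026-04-24 through 2026-04-27, 2026-05-04 through 2026-05-06.

2026-04-24 through 2026-04-27, 2026-05-04 through 2026-05-06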